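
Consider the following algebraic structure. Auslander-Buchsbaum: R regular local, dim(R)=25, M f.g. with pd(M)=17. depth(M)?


pd+depth=depth(R)=25
depth=25-17=8


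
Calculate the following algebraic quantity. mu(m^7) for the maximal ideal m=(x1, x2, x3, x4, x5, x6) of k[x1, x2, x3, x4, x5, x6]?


Graded Nakayama: mu(m^d) = dim_k (m^d/m^(d+1)) = #degree-7 monomials in 6 vars
C(n+d-1,d)=C(12,7)=792


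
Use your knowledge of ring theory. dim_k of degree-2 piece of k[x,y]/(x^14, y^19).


k[x,y], I = (x^14, y^19), d = 2
Need i < 14 and d-i < 19.
Range: 0 <= i <= 2.
H(2) = 3


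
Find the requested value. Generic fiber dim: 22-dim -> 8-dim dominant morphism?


dim(fiber)=dim(X)-dim(Y)=22-8=14


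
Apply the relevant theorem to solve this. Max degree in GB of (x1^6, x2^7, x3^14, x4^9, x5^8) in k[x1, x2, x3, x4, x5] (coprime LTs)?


Pure powers, coprime LTs => already GB.
Degrees: 6, 7, 14, 9, 8
Max=14


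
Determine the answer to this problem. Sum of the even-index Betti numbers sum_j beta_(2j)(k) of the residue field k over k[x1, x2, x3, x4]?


Koszul resolution: beta_i(k)=C(n,i), n=4
sum_even C(4,i) = 2^(n-1) = 2^3 = 8


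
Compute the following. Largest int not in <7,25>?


gcd(7,25)=1 => F=ab-a-b=7*25-7-25=175-32=143


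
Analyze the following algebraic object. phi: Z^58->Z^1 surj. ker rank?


rank(ker) = 58-1 = 57


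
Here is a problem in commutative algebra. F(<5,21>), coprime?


gcd(5,21)=1 => F=ab-a-b=5*21-5-21=105-26=79


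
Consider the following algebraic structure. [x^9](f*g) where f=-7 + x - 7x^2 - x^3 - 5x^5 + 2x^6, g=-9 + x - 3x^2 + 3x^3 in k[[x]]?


[x^9] = sum a_i*b_j, i+j=9
  2*3=6
Sum=6


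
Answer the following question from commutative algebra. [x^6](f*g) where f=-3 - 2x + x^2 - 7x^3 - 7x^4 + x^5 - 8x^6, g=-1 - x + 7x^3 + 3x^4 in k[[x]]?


[x^6] = sum a_i*b_j, i+j=6
  1*3=3
  -7*7=-49
  1*-1=-1
  -8*-1=8
Sum=-39


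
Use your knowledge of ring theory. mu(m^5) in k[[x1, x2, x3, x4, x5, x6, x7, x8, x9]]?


C(n+d-1,d)=C(13,5)=1287


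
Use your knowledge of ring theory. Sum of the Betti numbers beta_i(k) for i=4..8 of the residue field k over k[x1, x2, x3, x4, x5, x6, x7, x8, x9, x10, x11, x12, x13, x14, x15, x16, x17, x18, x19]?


Koszul resolution: beta_i(k)=C(n,i), n=19
C(19,4)=3876, C(19,5)=11628, C(19,6)=27132, C(19,7)=50388, C(19,8)=75582
Sum=168606


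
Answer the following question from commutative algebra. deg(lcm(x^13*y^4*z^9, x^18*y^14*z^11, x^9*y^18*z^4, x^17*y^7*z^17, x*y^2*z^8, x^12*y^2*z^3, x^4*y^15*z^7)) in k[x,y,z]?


lcm = componentwise max:
x: max(13,18,9,17,1,12,4)=18
y: max(4,14,18,7,2,2,15)=18
z: max(9,11,4,17,8,3,7)=17
Total=18+18+17=53


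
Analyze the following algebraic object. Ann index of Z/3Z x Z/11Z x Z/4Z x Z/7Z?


Exponent = lcm of the cyclic orders; pairwise coprime => product.
3^1*11^1*2^2*7^1=3*11*4*7=924


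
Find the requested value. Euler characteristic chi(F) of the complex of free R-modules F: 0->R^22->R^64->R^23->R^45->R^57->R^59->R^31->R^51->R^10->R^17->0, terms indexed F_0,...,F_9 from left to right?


chi = sum (-1)^i * rank:
(-1)^0*22=22
(-1)^1*64=-64
(-1)^2*23=23
(-1)^3*45=-45
(-1)^4*57=57
(-1)^5*59=-59
(-1)^6*31=31
(-1)^7*51=-51
(-1)^8*10=10
(-1)^9*17=-17
chi=-93


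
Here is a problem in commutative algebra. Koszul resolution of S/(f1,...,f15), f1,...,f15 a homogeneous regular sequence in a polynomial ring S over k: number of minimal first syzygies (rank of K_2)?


Regular sequence => Koszul complex is the minimal free resolution.
Syz_1 minimally generated by Koszul relations f_i*e_j - f_j*e_i (i<j): mu(Syz_1) = beta_2 = C(m,2) = m(m-1)/2
m=15
15*14/2 = 105


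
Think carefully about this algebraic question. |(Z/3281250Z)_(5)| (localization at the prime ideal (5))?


5-primary part: 3281250=5^7*42
Size=5^7=78125


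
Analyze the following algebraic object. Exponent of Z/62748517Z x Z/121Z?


Exponent = lcm of the cyclic orders; pairwise coprime => product.
13^7*11^2=62748517*121=7592570557


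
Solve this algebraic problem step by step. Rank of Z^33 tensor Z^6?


rank(M(x)N) = rank(M)*rank(N)
33*6 = 198


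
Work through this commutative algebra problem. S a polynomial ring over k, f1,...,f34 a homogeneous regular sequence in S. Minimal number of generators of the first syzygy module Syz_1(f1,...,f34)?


Regular sequence => Koszul complex is the minimal free resolution.
Syz_1 minimally generated by Koszul relations f_i*e_j - f_j*e_i (i<j): mu(Syz_1) = beta_2 = C(m,2) = m(m-1)/2
m=34
34*33/2 = 561


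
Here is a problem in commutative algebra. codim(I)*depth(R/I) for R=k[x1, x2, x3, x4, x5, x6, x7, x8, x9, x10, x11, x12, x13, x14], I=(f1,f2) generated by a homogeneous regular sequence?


codim=2, depth=dim(R/I)=14-2=12
Product=2*12=24


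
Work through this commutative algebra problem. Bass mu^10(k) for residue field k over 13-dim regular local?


C(n,i)=C(13,10)=286


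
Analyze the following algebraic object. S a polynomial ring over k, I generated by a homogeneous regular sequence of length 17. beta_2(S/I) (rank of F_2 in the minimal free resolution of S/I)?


Regular sequence => Koszul complex is the minimal free resolution.
Syz_1 minimally generated by Koszul relations f_i*e_j - f_j*e_i (i<j): mu(Syz_1) = beta_2 = C(m,2) = m(m-1)/2
m=17
17*16/2 = 136


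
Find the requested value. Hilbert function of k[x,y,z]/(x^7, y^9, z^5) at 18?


Need i<7, j<9, k<5 with i+j+k=18.
For each i, j ranges over max(0,18-i-4)..min(8,18-i):
  i=0: j in [14,8] -> 0
  i=1: j in [13,8] -> 0
  i=2: j in [12,8] -> 0
  i=3: j in [11,8] -> 0
  i=4: j in [10,8] -> 0
  i=5: j in [9,8] -> 0
  i=6: j in [8,8] -> 1
H(18) = 0+0+0+0+0+0+1 = 1


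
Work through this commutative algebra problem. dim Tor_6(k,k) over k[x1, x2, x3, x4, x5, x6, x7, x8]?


Koszul: C(n,i)=C(8,6)=28


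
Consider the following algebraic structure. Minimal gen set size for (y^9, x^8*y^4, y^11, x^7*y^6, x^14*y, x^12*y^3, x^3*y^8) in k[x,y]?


Remove redundant (divisible by others).
y^11 redundant.
Min: x^14*y, x^12*y^3, x^8*y^4, x^7*y^6, x^3*y^8, y^9
Count=6


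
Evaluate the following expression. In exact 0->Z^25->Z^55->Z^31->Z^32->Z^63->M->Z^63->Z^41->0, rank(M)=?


Alt sum=0:
(-1)^0*25 + (-1)^1*55 + (-1)^2*31 + (-1)^3*32 + (-1)^4*63 + (-1)^5*? + (-1)^6*63 + (-1)^7*41=0
rank(M)=54


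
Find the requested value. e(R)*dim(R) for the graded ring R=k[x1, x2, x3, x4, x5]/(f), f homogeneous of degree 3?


e(R)=deg(f)=3, dim(R)=5-1=4
e*dim=3*4=12


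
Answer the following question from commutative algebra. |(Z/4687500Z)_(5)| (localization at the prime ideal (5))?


5-primary part: 4687500=5^8*12
Size=5^8=390625


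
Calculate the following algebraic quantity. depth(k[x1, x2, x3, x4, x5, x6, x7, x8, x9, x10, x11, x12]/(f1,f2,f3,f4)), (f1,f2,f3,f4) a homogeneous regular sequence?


depth(R)=12
depth(R/I)=12-4=8


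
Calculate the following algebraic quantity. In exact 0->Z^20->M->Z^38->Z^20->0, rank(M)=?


Alt sum=0:
(-1)^0*20 + (-1)^1*? + (-1)^2*38 + (-1)^3*20=0
rank(M)=38


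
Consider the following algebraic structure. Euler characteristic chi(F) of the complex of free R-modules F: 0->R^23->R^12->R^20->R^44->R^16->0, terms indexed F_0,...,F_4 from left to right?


chi = sum (-1)^i * rank:
(-1)^0*23=23
(-1)^1*12=-12
(-1)^2*20=20
(-1)^3*44=-44
(-1)^4*16=16
chi=3


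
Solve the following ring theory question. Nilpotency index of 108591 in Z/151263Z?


108591^k mod 151263:
k=1: 108591
k=2: 146853
k=3: 12348
k=4: 86436
k=5: 0
First zero at k = 5


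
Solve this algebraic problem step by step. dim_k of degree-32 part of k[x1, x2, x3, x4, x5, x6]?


C(d+n-1,n-1)=C(37,5)=435897


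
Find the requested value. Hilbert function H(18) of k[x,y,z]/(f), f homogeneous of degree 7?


C(20,2)-C(13,2)=190-78=112


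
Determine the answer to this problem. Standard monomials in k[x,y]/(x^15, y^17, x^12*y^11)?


k[x,y]/I, I = (x^15, y^17, x^12*y^11)
Rect: 15x17=255. Corner: (15-12)x(17-11)=18.
dim = 255-18 = 237


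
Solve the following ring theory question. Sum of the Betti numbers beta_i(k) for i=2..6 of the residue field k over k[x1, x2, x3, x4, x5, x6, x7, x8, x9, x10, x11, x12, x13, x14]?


Koszul resolution: beta_i(k)=C(n,i), n=14
C(14,2)=91, C(14,3)=364, C(14,4)=1001, C(14,5)=2002, C(14,6)=3003
Sum=6461


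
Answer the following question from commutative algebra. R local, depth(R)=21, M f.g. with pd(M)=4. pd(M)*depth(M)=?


pd+depth=21
depth=21-4=17
pd*depth=4*17=68


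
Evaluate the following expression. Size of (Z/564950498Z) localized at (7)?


7-primary part: 564950498=7^10*2
Size=7^10=282475249


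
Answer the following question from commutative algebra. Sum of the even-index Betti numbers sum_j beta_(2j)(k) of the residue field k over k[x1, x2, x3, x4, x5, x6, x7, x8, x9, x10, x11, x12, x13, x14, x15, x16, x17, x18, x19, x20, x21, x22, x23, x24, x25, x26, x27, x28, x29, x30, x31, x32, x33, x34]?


Koszul resolution: beta_i(k)=C(n,i), n=34
sum_even C(34,i) = 2^(n-1) = 2^33 = 8589934592


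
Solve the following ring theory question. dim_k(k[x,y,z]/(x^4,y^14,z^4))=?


Basis: x^iy^jz^k, i<4,j<14,k<4
4*14*4=224


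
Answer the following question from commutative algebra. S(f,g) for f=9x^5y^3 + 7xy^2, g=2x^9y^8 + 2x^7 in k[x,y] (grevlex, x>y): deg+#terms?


LT(f)=9x^5y^3, LT(g)=2x^9y^8
lcm(LM)=x^9y^8
S(f,g) (scaled by 18 to clear denominators) = 2x^4y^5*f - 9*g = 14x^5y^7 - 18x^7
2 terms, deg 12.
12+2=14


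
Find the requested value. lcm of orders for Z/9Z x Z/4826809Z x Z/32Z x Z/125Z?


Exponent = lcm of the cyclic orders; pairwise coprime => product.
3^2*13^6*2^5*5^3=9*4826809*32*125=173765124000


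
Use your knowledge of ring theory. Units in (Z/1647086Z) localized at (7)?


Local ring = Z/823543Z.
phi(823543) = 7^6*(7-1) = 705894


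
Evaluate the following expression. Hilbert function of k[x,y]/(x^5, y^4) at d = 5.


k[x,y], I = (x^5, y^4), d = 5
Need i < 5 and d-i < 4.
Range: 2 <= i <= 4.
H(5) = 3


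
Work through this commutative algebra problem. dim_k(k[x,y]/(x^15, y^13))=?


Basis: x^i*y^j, i<15, j<13
15*13=195


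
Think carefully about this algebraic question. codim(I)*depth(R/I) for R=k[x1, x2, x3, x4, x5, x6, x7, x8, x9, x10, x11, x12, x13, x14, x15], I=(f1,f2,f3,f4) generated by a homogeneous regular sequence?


codim=4, depth=dim(R/I)=15-4=11
Product=4*11=44


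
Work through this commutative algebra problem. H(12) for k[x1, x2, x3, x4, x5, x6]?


C(d+n-1,n-1)=C(17,5)=6188


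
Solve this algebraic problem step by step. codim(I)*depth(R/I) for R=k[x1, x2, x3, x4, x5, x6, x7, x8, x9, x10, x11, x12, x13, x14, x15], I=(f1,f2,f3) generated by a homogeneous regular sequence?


codim=3, depth=dim(R/I)=15-3=12
Product=3*12=36


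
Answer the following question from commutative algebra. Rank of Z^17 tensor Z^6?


rank(M(x)N) = rank(M)*rank(N)
17*6 = 102


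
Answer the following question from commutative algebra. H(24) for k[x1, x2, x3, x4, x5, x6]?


C(d+n-1,n-1)=C(29,5)=118755


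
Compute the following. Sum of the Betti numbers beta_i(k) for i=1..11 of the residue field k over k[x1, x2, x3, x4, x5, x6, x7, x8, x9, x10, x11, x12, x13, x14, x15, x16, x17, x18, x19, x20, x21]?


Koszul resolution: beta_i(k)=C(n,i), n=21
C(21,1)=21, C(21,2)=210, C(21,3)=1330, C(21,4)=5985, C(21,5)=20349, C(21,6)=54264, C(21,7)=116280, C(21,8)=203490, C(21,9)=293930, C(21,10)=352716, C(21,11)=352716
Sum=1401291


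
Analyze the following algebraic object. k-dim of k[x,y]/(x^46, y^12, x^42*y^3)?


k[x,y]/I, I = (x^46, y^12, x^42*y^3)
Rect: 46x12=552. Corner: (46-42)x(12-3)=36.
dim = 552-36 = 516


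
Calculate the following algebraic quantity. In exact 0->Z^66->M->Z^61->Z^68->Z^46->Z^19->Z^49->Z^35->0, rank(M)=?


Alt sum=0:
(-1)^0*66 + (-1)^1*? + (-1)^2*61 + (-1)^3*68 + (-1)^4*46 + (-1)^5*19 + (-1)^6*49 + (-1)^7*35=0
rank(M)=100


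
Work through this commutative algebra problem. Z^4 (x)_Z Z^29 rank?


rank(M(x)N) = rank(M)*rank(N)
4*29 = 116


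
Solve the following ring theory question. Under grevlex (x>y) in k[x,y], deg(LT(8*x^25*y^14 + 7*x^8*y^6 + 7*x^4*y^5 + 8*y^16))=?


LT: 8*x^25*y^14
deg_x=25, deg_y=14
Total=25+14=39


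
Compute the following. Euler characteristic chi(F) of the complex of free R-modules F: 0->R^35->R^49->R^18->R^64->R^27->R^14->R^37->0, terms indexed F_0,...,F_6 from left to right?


chi = sum (-1)^i * rank:
(-1)^0*35=35
(-1)^1*49=-49
(-1)^2*18=18
(-1)^3*64=-64
(-1)^4*27=27
(-1)^5*14=-14
(-1)^6*37=37
chi=-10


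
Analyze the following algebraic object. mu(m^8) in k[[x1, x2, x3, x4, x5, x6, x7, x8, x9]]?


C(n+d-1,d)=C(16,8)=12870


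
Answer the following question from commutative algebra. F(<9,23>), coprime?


gcd(9,23)=1 => F=ab-a-b=9*23-9-23=207-32=175


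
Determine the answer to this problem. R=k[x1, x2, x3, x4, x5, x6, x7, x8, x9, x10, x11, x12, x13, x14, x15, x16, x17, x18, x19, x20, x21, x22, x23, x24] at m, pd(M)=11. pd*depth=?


pd+depth=24
depth=24-11=13
pd*depth=11*13=143


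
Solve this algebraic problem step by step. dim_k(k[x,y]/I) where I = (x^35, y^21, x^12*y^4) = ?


k[x,y]/I, I = (x^35, y^21, x^12*y^4)
Rect: 35x21=735. Corner: (35-12)x(21-4)=391.
dim = 735-391 = 344


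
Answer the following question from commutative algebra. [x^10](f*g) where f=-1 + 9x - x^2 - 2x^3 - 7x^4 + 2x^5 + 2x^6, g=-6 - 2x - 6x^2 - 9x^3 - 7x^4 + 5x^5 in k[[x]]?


[x^10] = sum a_i*b_j, i+j=10
  2*5=10
  2*-7=-14
Sum=-4


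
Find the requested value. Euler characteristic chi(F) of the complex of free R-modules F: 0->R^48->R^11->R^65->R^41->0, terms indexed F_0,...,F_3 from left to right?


chi = sum (-1)^i * rank:
(-1)^0*48=48
(-1)^1*11=-11
(-1)^2*65=65
(-1)^3*41=-41
chi=61


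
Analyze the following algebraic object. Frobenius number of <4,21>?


gcd(4,21)=1 => F=ab-a-b=4*21-4-21=84-25=59


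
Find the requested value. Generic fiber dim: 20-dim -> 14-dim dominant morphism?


dim(fiber)=dim(X)-dim(Y)=20-14=6


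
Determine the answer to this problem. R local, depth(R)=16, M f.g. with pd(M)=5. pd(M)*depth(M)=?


pd+depth=16
depth=16-5=11
pd*depth=5*11=55


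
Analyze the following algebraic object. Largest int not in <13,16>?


gcd(13,16)=1 => F=ab-a-b=13*16-13-16=208-29=179


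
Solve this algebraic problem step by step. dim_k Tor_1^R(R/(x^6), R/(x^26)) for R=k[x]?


Tor_1(R/I,R/J)=(I cap J)/IJ=(x^26)/(x^32)
dim=32-26=min(6,26)=6


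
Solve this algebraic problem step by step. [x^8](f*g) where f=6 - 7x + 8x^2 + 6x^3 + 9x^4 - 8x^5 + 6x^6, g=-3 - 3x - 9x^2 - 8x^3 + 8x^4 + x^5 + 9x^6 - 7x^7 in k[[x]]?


[x^8] = sum a_i*b_j, i+j=8
  -7*-7=49
  8*9=72
  6*1=6
  9*8=72
  -8*-8=64
  6*-9=-54
Sum=209


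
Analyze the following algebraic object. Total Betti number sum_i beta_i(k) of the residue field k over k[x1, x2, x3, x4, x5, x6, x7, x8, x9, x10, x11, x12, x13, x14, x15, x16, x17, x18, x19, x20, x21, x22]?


Koszul resolution: beta_i(k)=C(n,i), n=22
sum_i C(22,i) = 2^22 = 4194304


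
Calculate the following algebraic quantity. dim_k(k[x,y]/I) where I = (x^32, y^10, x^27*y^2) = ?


k[x,y]/I, I = (x^32, y^10, x^27*y^2)
Rect: 32x10=320. Corner: (32-27)x(10-2)=40.
dim = 320-40 = 280


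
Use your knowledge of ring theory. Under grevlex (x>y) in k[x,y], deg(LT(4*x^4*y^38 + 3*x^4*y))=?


LT: 4*x^4*y^38
deg_x=4, deg_y=38
Total=4+38=42


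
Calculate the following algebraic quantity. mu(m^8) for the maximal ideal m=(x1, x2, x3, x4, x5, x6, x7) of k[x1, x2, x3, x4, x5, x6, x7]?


Graded Nakayama: mu(m^d) = dim_k (m^d/m^(d+1)) = #degree-8 monomials in 7 vars
C(n+d-1,d)=C(14,8)=3003


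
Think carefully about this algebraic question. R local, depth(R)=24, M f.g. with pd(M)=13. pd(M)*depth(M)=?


pd+depth=24
depth=24-13=11
pd*depth=13*11=143


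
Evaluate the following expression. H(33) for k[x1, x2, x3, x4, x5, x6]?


C(d+n-1,n-1)=C(38,5)=501942


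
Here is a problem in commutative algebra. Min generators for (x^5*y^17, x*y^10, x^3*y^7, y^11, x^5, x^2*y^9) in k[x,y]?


Remove redundant (divisible by others).
x^5*y^17 redundant.
Min: x^5, x^3*y^7, x^2*y^9, x*y^10, y^11
Count=5


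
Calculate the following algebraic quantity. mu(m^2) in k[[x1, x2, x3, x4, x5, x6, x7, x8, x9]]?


C(n+d-1,d)=C(10,2)=45


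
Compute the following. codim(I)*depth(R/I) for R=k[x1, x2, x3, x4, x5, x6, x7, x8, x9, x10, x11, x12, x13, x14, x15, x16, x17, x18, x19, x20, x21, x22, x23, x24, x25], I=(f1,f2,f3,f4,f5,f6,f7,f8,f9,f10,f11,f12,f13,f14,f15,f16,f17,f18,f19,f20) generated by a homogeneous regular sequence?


codim=20, depth=dim(R/I)=25-20=5
Product=20*5=100


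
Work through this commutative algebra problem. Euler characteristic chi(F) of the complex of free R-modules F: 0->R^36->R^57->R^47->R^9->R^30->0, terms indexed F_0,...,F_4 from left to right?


chi = sum (-1)^i * rank:
(-1)^0*36=36
(-1)^1*57=-57
(-1)^2*47=47
(-1)^3*9=-9
(-1)^4*30=30
chi=47


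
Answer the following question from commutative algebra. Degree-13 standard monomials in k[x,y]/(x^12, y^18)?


k[x,y], I = (x^12, y^18), d = 13
Need i < 12 and d-i < 18.
Range: 0 <= i <= 11.
H(13) = 12


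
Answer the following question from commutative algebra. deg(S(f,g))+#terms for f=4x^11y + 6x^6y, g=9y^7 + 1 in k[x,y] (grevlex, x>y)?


LT(f)=4x^11y, LT(g)=9y^7
lcm(LM)=x^11y^7
S(f,g) (scaled by 36 to clear denominators) = 9y^6*f - 4x^11*g = 54x^6y^7 - 4x^11
2 terms, deg 13.
13+2=15


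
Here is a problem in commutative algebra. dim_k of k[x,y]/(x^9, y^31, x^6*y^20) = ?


k[x,y]/I, I = (x^9, y^31, x^6*y^20)
Rect: 9x31=279. Corner: (9-6)x(31-20)=33.
dim = 279-33 = 246


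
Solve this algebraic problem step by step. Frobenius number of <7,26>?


gcd(7,26)=1 => F=ab-a-b=7*26-7-26=182-33=149


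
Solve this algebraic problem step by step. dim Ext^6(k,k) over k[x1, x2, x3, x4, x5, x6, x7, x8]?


C(n,i)=C(8,6)=28


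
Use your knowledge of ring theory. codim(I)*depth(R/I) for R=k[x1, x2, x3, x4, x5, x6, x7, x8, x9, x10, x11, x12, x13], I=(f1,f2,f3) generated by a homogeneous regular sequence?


codim=3, depth=dim(R/I)=13-3=10
Product=3*10=30


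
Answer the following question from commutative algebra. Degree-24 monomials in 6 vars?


C(d+n-1,n-1)=C(29,5)=118755


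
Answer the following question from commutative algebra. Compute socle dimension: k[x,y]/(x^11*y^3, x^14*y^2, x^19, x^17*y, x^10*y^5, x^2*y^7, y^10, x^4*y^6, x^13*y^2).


Socle = ann(m) = span of standard monomials u with x*u, y*u in I (staircase corners).
Redundant generators: x^14*y^2
Minimal generators: x^19, x^17*y, x^13*y^2, x^11*y^3, x^10*y^5, x^4*y^6, x^2*y^7, y^10
Corners: xy^9, x^3y^6, x^9y^5, x^10y^4, x^12y^2, x^16y, x^18
Socle dim=7


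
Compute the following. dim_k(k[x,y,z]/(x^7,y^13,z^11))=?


Basis: x^iy^jz^k, i<7,j<13,k<11
7*13*11=1001


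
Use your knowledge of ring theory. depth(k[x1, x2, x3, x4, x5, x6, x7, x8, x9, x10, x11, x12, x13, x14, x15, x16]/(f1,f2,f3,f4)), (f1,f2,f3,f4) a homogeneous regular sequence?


depth(R)=16
depth(R/I)=16-4=12


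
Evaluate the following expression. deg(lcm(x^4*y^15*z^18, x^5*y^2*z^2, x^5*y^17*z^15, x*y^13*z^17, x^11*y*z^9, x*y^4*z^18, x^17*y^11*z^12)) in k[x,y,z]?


lcm = componentwise max:
x: max(4,5,5,1,11,1,17)=17
y: max(15,2,17,13,1,4,11)=17
z: max(18,2,15,17,9,18,12)=18
Total=17+17+18=52


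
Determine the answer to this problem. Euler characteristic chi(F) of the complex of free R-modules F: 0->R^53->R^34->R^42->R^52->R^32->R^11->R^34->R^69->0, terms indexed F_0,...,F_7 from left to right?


chi = sum (-1)^i * rank:
(-1)^0*53=53
(-1)^1*34=-34
(-1)^2*42=42
(-1)^3*52=-52
(-1)^4*32=32
(-1)^5*11=-11
(-1)^6*34=34
(-1)^7*69=-69
chi=-5


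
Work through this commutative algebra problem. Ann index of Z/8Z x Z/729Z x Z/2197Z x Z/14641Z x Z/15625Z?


Exponent = lcm of the cyclic orders; pairwise coprime => product.
2^3*3^6*13^3*11^4*5^6=8*729*2197*14641*15625=2931151991625000


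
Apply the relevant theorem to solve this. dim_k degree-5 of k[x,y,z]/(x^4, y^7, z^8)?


Need i<4, j<7, k<8 with i+j+k=5.
For each i, j ranges over max(0,5-i-7)..min(6,5-i):
  i=0: j in [0,5] -> 6
  i=1: j in [0,4] -> 5
  i=2: j in [0,3] -> 4
  i=3: j in [0,2] -> 3
H(5) = 6+5+4+3 = 18


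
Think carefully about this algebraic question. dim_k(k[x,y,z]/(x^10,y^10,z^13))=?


Basis: x^iy^jz^k, i<10,j<10,k<13
10*10*13=1300


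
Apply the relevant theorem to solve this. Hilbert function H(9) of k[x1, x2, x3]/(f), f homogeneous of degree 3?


C(11,2)-C(8,2)=55-28=27


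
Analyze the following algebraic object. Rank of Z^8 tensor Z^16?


rank(M(x)N) = rank(M)*rank(N)
8*16 = 128


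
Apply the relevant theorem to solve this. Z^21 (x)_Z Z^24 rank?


rank(M(x)N) = rank(M)*rank(N)
21*24 = 504


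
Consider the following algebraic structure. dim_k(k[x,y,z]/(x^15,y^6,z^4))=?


Basis: x^iy^jz^k, i<15,j<6,k<4
15*6*4=360


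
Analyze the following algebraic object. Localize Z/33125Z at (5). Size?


5-primary part: 33125=5^4*53
Size=5^4=625


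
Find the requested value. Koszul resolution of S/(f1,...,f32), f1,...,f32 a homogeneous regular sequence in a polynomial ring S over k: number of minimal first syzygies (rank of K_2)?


Regular sequence => Koszul complex is the minimal free resolution.
Syz_1 minimally generated by Koszul relations f_i*e_j - f_j*e_i (i<j): mu(Syz_1) = beta_2 = C(m,2) = m(m-1)/2
m=32
32*31/2 = 496


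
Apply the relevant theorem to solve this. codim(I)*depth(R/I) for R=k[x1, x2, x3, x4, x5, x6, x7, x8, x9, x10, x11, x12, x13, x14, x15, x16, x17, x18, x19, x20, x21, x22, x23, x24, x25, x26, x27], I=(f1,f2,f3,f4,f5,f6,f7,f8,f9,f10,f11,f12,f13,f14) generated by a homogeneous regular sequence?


codim=14, depth=dim(R/I)=27-14=13
Product=14*13=182


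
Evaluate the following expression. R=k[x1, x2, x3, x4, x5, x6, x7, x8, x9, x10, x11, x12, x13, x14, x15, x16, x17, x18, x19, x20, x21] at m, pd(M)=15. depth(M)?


pd+depth=depth(R)=21
depth=21-15=6


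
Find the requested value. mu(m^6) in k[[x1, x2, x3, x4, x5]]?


C(n+d-1,d)=C(10,6)=210


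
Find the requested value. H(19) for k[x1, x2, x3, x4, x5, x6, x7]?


C(d+n-1,n-1)=C(25,6)=177100


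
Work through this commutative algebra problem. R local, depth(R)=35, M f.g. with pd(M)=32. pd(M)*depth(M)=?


pd+depth=35
depth=35-32=3
pd*depth=32*3=96


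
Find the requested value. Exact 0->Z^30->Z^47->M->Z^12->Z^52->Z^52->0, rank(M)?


Alt sum=0:
(-1)^0*30 + (-1)^1*47 + (-1)^2*? + (-1)^3*12 + (-1)^4*52 + (-1)^5*52=0
rank(M)=29


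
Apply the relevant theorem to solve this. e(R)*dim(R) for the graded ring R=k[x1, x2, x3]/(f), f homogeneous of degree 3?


e(R)=deg(f)=3, dim(R)=3-1=2
e*dim=3*2=6


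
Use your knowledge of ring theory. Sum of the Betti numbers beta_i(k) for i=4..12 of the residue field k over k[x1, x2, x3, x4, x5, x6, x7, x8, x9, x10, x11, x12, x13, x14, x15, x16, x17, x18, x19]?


Koszul resolution: beta_i(k)=C(n,i), n=19
C(19,4)=3876, C(19,5)=11628, C(19,6)=27132, C(19,7)=50388, C(19,8)=75582, C(19,9)=92378, C(19,10)=92378, C(19,11)=75582, C(19,12)=50388
Sum=479332


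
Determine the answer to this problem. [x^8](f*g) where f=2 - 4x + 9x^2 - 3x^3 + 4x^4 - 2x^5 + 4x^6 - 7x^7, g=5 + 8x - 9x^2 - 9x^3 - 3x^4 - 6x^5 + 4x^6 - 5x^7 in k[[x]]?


[x^8] = sum a_i*b_j, i+j=8
  -4*-5=20
  9*4=36
  -3*-6=18
  4*-3=-12
  -2*-9=18
  4*-9=-36
  -7*8=-56
Sum=-12


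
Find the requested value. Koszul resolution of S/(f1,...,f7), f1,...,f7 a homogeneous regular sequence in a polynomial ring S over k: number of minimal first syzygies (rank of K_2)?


Regular sequence => Koszul complex is the minimal free resolution.
Syz_1 minimally generated by Koszul relations f_i*e_j - f_j*e_i (i<j): mu(Syz_1) = beta_2 = C(m,2) = m(m-1)/2
m=7
7*6/2 = 21


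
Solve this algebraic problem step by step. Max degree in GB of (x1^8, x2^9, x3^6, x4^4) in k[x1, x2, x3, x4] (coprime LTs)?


Pure powers, coprime LTs => already GB.
Degrees: 8, 9, 6, 4
Max=9


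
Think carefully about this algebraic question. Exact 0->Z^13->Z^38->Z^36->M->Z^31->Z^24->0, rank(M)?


Alt sum=0:
(-1)^0*13 + (-1)^1*38 + (-1)^2*36 + (-1)^3*? + (-1)^4*31 + (-1)^5*24=0
rank(M)=18


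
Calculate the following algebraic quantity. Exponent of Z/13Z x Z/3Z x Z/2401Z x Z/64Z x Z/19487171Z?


Exponent = lcm of the cyclic orders; pairwise coprime => product.
13^1*3^1*7^4*2^6*11^7=13*3*2401*64*19487171=116784589137216


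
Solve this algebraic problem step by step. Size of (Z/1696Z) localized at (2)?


2-primary part: 1696=2^5*53
Size=2^5=32


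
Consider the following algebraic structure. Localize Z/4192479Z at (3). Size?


3-primary part: 4192479=3^10*71
Size=3^10=59049


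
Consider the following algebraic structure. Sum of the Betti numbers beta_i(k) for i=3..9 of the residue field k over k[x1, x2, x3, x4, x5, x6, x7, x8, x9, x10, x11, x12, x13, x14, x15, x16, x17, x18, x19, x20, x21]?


Koszul resolution: beta_i(k)=C(n,i), n=21
C(21,3)=1330, C(21,4)=5985, C(21,5)=20349, C(21,6)=54264, C(21,7)=116280, C(21,8)=203490, C(21,9)=293930
Sum=695628


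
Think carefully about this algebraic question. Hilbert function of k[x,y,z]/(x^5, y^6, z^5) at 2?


Need i<5, j<6, k<5 with i+j+k=2.
For each i, j ranges over max(0,2-i-4)..min(5,2-i):
  i=0: j in [0,2] -> 3
  i=1: j in [0,1] -> 2
  i=2: j in [0,0] -> 1
H(2) = 3+2+1 = 6


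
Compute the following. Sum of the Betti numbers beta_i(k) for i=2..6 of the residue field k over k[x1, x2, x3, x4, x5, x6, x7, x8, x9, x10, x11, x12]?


Koszul resolution: beta_i(k)=C(n,i), n=12
C(12,2)=66, C(12,3)=220, C(12,4)=495, C(12,5)=792, C(12,6)=924
Sum=2497


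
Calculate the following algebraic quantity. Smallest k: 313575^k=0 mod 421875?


313575^k mod 421875:
k=1: 313575
k=2: 343125
k=3: 0
First zero at k = 3


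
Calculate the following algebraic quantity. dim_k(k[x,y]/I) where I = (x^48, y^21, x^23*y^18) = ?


k[x,y]/I, I = (x^48, y^21, x^23*y^18)
Rect: 48x21=1008. Corner: (48-23)x(21-18)=75.
dim = 1008-75 = 933


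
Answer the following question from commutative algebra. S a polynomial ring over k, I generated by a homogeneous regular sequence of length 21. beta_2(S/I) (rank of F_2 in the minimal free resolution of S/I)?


Regular sequence => Koszul complex is the minimal free resolution.
Syz_1 minimally generated by Koszul relations f_i*e_j - f_j*e_i (i<j): mu(Syz_1) = beta_2 = C(m,2) = m(m-1)/2
m=21
21*20/2 = 210


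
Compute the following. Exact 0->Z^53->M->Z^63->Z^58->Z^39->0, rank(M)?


Alt sum=0:
(-1)^0*53 + (-1)^1*? + (-1)^2*63 + (-1)^3*58 + (-1)^4*39=0
rank(M)=97


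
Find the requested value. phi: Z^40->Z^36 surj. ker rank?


rank(ker) = 40-36 = 4


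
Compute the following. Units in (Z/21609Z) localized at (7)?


Local ring = Z/2401Z.
phi(2401) = 7^3*(7-1) = 2058


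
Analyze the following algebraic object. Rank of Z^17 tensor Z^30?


rank(M(x)N) = rank(M)*rank(N)
17*30 = 510


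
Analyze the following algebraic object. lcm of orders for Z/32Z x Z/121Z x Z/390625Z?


Exponent = lcm of the cyclic orders; pairwise coprime => product.
2^5*11^2*5^8=32*121*390625=1512500000


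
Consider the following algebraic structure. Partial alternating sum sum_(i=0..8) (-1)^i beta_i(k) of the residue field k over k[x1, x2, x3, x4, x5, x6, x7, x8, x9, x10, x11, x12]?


Koszul resolution: beta_i(k)=C(n,i), n=12
sum_(i=0..p) (-1)^i C(n,i) = (-1)^p C(n-1,p)
(-1)^8*C(11,8) = (-1)^8*165 = 165


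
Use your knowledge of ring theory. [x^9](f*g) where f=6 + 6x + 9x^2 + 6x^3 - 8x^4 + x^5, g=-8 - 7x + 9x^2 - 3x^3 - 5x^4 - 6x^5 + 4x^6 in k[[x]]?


[x^9] = sum a_i*b_j, i+j=9
  6*4=24
  -8*-6=48
  1*-5=-5
Sum=67


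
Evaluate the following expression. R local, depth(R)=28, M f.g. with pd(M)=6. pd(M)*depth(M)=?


pd+depth=28
depth=28-6=22
pd*depth=6*22=132


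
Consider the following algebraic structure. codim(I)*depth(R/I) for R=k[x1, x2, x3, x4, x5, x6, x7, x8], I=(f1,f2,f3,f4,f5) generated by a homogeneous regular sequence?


codim=5, depth=dim(R/I)=8-5=3
Product=5*3=15


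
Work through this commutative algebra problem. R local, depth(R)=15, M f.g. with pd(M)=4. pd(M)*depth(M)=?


pd+depth=15
depth=15-4=11
pd*depth=4*11=44


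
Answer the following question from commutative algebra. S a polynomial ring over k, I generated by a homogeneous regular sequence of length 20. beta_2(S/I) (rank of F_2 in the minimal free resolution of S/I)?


Regular sequence => Koszul complex is the minimal free resolution.
Syz_1 minimally generated by Koszul relations f_i*e_j - f_j*e_i (i<j): mu(Syz_1) = beta_2 = C(m,2) = m(m-1)/2
m=20
20*19/2 = 190


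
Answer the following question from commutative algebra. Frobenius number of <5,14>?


gcd(5,14)=1 => F=ab-a-b=5*14-5-14=70-19=51


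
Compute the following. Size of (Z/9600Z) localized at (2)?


2-primary part: 9600=2^7*75
Size=2^7=128


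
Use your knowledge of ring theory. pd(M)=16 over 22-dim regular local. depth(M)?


pd+depth=depth(R)=22
depth=22-16=6


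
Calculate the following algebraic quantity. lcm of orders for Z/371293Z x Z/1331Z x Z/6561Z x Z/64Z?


Exponent = lcm of the cyclic orders; pairwise coprime => product.
13^5*11^3*3^8*2^6=371293*1331*6561*64=207512770525632


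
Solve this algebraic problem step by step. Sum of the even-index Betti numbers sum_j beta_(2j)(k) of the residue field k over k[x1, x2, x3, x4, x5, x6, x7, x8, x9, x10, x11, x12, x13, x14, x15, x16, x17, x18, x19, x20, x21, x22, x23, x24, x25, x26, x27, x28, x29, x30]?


Koszul resolution: beta_i(k)=C(n,i), n=30
sum_even C(30,i) = 2^(n-1) = 2^29 = 536870912


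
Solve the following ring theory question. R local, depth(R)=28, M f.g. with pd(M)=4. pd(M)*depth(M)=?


pd+depth=28
depth=28-4=24
pd*depth=4*24=96


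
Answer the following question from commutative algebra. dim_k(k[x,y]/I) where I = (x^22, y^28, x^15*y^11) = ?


k[x,y]/I, I = (x^22, y^28, x^15*y^11)
Rect: 22x28=616. Corner: (22-15)x(28-11)=119.
dim = 616-119 = 497


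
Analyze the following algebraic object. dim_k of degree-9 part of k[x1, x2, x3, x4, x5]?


C(d+n-1,n-1)=C(13,4)=715


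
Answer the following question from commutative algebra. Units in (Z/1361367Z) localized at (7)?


Local ring = Z/16807Z.
phi(16807) = 7^4*(7-1) = 14406


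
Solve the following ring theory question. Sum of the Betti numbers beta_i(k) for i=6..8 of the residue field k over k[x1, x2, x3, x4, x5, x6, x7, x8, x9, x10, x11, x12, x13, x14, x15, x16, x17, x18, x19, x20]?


Koszul resolution: beta_i(k)=C(n,i), n=20
C(20,6)=38760, C(20,7)=77520, C(20,8)=125970
Sum=242250


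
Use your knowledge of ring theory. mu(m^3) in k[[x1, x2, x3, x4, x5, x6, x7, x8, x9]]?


C(n+d-1,d)=C(11,3)=165


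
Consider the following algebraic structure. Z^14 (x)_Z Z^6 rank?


rank(M(x)N) = rank(M)*rank(N)
14*6 = 84


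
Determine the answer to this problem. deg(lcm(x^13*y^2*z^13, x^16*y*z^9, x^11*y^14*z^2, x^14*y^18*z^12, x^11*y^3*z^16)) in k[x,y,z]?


lcm = componentwise max:
x: max(13,16,11,14,11)=16
y: max(2,1,14,18,3)=18
z: max(13,9,2,12,16)=16
Total=16+18+16=50


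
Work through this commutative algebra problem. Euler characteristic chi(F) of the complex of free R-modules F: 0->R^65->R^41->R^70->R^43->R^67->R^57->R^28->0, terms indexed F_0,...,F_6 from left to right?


chi = sum (-1)^i * rank:
(-1)^0*65=65
(-1)^1*41=-41
(-1)^2*70=70
(-1)^3*43=-43
(-1)^4*67=67
(-1)^5*57=-57
(-1)^6*28=28
chi=89


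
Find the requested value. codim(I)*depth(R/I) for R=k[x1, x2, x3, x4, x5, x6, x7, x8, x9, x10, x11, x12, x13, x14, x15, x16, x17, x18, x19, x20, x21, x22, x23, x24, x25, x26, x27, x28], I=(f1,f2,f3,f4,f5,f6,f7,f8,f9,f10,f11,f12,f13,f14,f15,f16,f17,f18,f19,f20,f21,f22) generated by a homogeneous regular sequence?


codim=22, depth=dim(R/I)=28-22=6
Product=22*6=132


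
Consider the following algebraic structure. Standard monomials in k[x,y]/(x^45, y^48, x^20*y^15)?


k[x,y]/I, I = (x^45, y^48, x^20*y^15)
Rect: 45x48=2160. Corner: (45-20)x(48-15)=825.
dim = 2160-825 = 1335


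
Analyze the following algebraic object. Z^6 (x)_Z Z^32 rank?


rank(M(x)N) = rank(M)*rank(N)
6*32 = 192


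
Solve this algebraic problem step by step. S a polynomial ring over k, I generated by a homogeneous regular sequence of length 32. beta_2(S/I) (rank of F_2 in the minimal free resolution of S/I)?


Regular sequence => Koszul complex is the minimal free resolution.
Syz_1 minimally generated by Koszul relations f_i*e_j - f_j*e_i (i<j): mu(Syz_1) = beta_2 = C(m,2) = m(m-1)/2
m=32
32*31/2 = 496


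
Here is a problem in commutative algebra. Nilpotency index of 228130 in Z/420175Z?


228130^k mod 420175:
k=1: 228130
k=2: 1225
k=3: 42875
k=4: 240100
k=5: 0
First zero at k = 5


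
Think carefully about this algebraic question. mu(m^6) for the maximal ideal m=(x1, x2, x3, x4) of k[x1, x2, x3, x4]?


Graded Nakayama: mu(m^d) = dim_k (m^d/m^(d+1)) = #degree-6 monomials in 4 vars
C(n+d-1,d)=C(9,6)=84


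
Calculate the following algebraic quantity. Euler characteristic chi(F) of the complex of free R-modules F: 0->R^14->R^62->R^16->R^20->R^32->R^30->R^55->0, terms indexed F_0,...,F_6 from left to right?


chi = sum (-1)^i * rank:
(-1)^0*14=14
(-1)^1*62=-62
(-1)^2*16=16
(-1)^3*20=-20
(-1)^4*32=32
(-1)^5*30=-30
(-1)^6*55=55
chi=5


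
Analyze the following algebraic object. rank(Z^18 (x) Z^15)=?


rank(M(x)N) = rank(M)*rank(N)
18*15 = 270


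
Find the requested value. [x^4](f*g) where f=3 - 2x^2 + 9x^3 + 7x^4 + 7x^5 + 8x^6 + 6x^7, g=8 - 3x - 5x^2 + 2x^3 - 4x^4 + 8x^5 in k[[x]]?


[x^4] = sum a_i*b_j, i+j=4
  3*-4=-12
  -2*-5=10
  9*-3=-27
  7*8=56
Sum=27


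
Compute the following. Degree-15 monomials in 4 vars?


C(d+n-1,n-1)=C(18,3)=816


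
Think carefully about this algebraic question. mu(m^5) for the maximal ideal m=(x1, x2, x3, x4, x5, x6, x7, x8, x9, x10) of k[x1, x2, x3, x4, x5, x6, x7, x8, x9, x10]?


Graded Nakayama: mu(m^d) = dim_k (m^d/m^(d+1)) = #degree-5 monomials in 10 vars
C(n+d-1,d)=C(14,5)=2002


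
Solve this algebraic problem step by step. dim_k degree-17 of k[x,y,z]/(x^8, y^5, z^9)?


Need i<8, j<5, k<9 with i+j+k=17.
For each i, j ranges over max(0,17-i-8)..min(4,17-i):
  i=0: j in [9,4] -> 0
  i=1: j in [8,4] -> 0
  i=2: j in [7,4] -> 0
  i=3: j in [6,4] -> 0
  i=4: j in [5,4] -> 0
  i=5: j in [4,4] -> 1
  i=6: j in [3,4] -> 2
  i=7: j in [2,4] -> 3
H(17) = 0+0+0+0+0+1+2+3 = 6


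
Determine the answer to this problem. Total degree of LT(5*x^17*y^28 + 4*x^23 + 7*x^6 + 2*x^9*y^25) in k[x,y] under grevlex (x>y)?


LT: 5*x^17*y^28
deg_x=17, deg_y=28
Total=17+28=45


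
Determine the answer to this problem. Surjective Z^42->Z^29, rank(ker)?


rank(ker) = 42-29 = 13


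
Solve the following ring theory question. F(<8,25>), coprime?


gcd(8,25)=1 => F=ab-a-b=8*25-8-25=200-33=167


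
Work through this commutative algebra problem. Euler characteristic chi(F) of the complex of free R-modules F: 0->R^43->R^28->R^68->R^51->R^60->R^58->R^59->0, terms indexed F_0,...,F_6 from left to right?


chi = sum (-1)^i * rank:
(-1)^0*43=43
(-1)^1*28=-28
(-1)^2*68=68
(-1)^3*51=-51
(-1)^4*60=60
(-1)^5*58=-58
(-1)^6*59=59
chi=93


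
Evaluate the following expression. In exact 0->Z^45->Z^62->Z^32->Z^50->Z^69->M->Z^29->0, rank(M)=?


Alt sum=0:
(-1)^0*45 + (-1)^1*62 + (-1)^2*32 + (-1)^3*50 + (-1)^4*69 + (-1)^5*? + (-1)^6*29=0
rank(M)=63


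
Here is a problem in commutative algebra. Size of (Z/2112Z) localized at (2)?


2-primary part: 2112=2^6*33
Size=2^6=64


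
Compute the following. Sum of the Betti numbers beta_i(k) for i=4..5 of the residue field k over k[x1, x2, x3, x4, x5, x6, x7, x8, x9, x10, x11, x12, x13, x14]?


Koszul resolution: beta_i(k)=C(n,i), n=14
C(14,4)=1001, C(14,5)=2002
Sum=3003


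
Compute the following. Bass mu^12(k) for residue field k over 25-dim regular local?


C(n,i)=C(25,12)=5200300


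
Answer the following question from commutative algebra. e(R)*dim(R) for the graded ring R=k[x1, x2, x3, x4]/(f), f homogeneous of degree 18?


e(R)=deg(f)=18, dim(R)=4-1=3
e*dim=18*3=54


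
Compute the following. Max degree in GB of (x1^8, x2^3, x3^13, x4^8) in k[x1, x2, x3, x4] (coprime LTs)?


Pure powers, coprime LTs => already GB.
Degrees: 8, 3, 13, 8
Max=13


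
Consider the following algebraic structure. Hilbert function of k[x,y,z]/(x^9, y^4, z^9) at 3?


Need i<9, j<4, k<9 with i+j+k=3.
For each i, j ranges over max(0,3-i-8)..min(3,3-i):
  i=0: j in [0,3] -> 4
  i=1: j in [0,2] -> 3
  i=2: j in [0,1] -> 2
  i=3: j in [0,0] -> 1
H(3) = 4+3+2+1 = 10


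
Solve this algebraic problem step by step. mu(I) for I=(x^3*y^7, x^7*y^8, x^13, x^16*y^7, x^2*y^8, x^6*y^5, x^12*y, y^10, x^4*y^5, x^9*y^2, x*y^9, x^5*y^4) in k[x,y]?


Remove redundant (divisible by others).
x^16*y^7 redundant.
x^7*y^8 redundant.
x^6*y^5 redundant.
Min: x^13, x^12*y, x^9*y^2, x^5*y^4, x^4*y^5, x^3*y^7, x^2*y^8, x*y^9, y^10
Count=9


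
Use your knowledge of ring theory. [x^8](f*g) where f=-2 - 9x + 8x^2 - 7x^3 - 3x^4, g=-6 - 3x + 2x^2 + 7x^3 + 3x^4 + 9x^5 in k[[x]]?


[x^8] = sum a_i*b_j, i+j=8
  -7*9=-63
  -3*3=-9
Sum=-72


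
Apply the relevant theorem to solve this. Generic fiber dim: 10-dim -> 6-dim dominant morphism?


dim(fiber)=dim(X)-dim(Y)=10-6=4


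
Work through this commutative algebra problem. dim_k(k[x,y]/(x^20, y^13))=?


Basis: x^i*y^j, i<20, j<13
20*13=260


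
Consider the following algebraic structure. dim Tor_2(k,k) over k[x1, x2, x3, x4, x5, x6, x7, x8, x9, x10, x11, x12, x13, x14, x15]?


Koszul: C(n,i)=C(15,2)=105


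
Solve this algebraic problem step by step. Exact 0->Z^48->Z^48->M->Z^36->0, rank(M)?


Alt sum=0:
(-1)^0*48 + (-1)^1*48 + (-1)^2*? + (-1)^3*36=0
rank(M)=36


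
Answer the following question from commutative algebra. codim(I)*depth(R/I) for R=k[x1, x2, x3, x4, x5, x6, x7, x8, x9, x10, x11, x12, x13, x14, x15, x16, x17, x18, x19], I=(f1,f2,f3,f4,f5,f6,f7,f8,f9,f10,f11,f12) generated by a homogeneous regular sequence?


codim=12, depth=dim(R/I)=19-12=7
Product=12*7=84


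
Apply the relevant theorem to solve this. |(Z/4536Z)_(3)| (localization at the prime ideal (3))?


3-primary part: 4536=3^4*56
Size=3^4=81


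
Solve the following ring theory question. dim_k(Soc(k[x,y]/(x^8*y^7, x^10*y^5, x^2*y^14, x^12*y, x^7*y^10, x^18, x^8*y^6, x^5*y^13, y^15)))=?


Socle = ann(m) = span of standard monomials u with x*u, y*u in I (staircase corners).
Redundant generators: x^8*y^7
Minimal generators: x^18, x^12*y, x^10*y^5, x^8*y^6, x^7*y^10, x^5*y^13, x^2*y^14, y^15
Corners: xy^14, x^4y^13, x^6y^12, x^7y^9, x^9y^5, x^11y^4, x^17
Socle dim=7


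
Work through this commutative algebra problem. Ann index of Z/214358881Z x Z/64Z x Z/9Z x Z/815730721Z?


Exponent = lcm of the cyclic orders; pairwise coprime => product.
11^8*2^6*3^2*13^8=214358881*64*9*815730721=100718855741308723776


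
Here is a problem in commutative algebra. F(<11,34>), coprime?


gcd(11,34)=1 => F=ab-a-b=11*34-11-34=374-45=329


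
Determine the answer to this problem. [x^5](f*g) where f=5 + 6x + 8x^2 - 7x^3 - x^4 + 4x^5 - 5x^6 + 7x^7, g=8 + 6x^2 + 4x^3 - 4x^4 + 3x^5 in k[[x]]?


[x^5] = sum a_i*b_j, i+j=5
  5*3=15
  6*-4=-24
  8*4=32
  -7*6=-42
  4*8=32
Sum=13


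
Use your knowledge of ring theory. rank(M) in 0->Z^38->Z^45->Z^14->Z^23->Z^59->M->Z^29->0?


Alt sum=0:
(-1)^0*38 + (-1)^1*45 + (-1)^2*14 + (-1)^3*23 + (-1)^4*59 + (-1)^5*? + (-1)^6*29=0
rank(M)=72


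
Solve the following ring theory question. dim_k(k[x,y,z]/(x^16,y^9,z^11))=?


Basis: x^iy^jz^k, i<16,j<9,k<11
16*9*11=1584
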